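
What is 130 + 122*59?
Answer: 7328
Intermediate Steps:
130 + 122*59 = 130 + 7198 = 7328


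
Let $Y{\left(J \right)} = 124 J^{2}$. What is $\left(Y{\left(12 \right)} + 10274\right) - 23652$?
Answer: $4478$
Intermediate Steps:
$\left(Y{\left(12 \right)} + 10274\right) - 23652 = \left(124 \cdot 12^{2} + 10274\right) - 23652 = \left(124 \cdot 144 + 10274\right) - 23652 = \left(17856 + 10274\right) - 23652 = 28130 - 23652 = 4478$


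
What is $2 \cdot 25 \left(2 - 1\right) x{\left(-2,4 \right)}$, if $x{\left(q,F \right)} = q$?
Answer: $-100$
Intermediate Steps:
$2 \cdot 25 \left(2 - 1\right) x{\left(-2,4 \right)} = 2 \cdot 25 \left(2 - 1\right) \left(-2\right) = 50 \cdot 1 \left(-2\right) = 50 \left(-2\right) = -100$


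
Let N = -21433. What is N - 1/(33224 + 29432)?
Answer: -1342906049/62656 ≈ -21433.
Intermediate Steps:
N - 1/(33224 + 29432) = -21433 - 1/(33224 + 29432) = -21433 - 1/62656 = -1342906049/62656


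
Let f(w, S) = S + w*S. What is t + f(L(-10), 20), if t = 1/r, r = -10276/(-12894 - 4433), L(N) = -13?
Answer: -2448913/10276 ≈ -238.31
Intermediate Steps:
r = 10276/17327 (r = -10276/(-17327) = -10276*(-1/17327) = 10276/17327 ≈ 0.59306)
f(w, S) = S + S*w
t = 17327/10276 (t = 1/(10276/17327) = 17327/10276 ≈ 1.6862)
t + f(L(-10), 20) = 17327/10276 + 20*(1 - 13) = 17327/10276 + 20*(-12) = 17327/10276 - 240 = -2448913/10276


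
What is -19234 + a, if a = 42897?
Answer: 23663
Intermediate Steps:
-19234 + a = -19234 + 42897 = 23663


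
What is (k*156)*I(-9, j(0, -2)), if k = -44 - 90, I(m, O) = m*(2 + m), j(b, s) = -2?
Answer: -1316952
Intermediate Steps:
k = -134
(k*156)*I(-9, j(0, -2)) = (-134*156)*(-9*(2 - 9)) = -(-188136)*(-7) = -20904*63 = -1316952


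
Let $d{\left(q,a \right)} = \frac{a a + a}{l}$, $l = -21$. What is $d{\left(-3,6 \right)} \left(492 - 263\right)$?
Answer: $-458$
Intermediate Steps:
$d{\left(q,a \right)} = - \frac{a}{21} - \frac{a^{2}}{21}$ ($d{\left(q,a \right)} = \frac{a a + a}{-21} = \left(a^{2} + a\right) \left(- \frac{1}{21}\right) = \left(a + a^{2}\right) \left(- \frac{1}{21}\right) = - \frac{a}{21} - \frac{a^{2}}{21}$)
$d{\left(-3,6 \right)} \left(492 - 263\right) = \left(- \frac{1}{21}\right) 6 \left(1 + 6\right) \left(492 - 263\right) = \left(- \frac{1}{21}\right) 6 \cdot 7 \left(492 - 263\right) = - 2 \left(492 - 263\right) = \left(-2\right) 229 = -458$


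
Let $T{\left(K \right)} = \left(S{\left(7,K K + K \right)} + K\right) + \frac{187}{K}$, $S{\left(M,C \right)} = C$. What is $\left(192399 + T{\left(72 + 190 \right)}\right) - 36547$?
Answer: $\frac{58955427}{262} \approx 2.2502 \cdot 10^{5}$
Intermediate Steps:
$T{\left(K \right)} = K^{2} + 2 K + \frac{187}{K}$ ($T{\left(K \right)} = \left(\left(K K + K\right) + K\right) + \frac{187}{K} = \left(\left(K^{2} + K\right) + K\right) + \frac{187}{K} = \left(\left(K + K^{2}\right) + K\right) + \frac{187}{K} = \left(K^{2} + 2 K\right) + \frac{187}{K} = K^{2} + 2 K + \frac{187}{K}$)
$\left(192399 + T{\left(72 + 190 \right)}\right) - 36547 = \left(192399 + \frac{187 + \left(72 + 190\right)^{2} \left(2 + \left(72 + 190\right)\right)}{72 + 190}\right) - 36547 = \left(192399 + \frac{187 + 262^{2} \left(2 + 262\right)}{262}\right) - 36547 = \left(192399 + \frac{187 + 68644 \cdot 264}{262}\right) - 36547 = \left(192399 + \frac{187 + 18122016}{262}\right) - 36547 = \left(192399 + \frac{1}{262} \cdot 18122203\right) - 36547 = \left(192399 + \frac{18122203}{262}\right) - 36547 = \frac{68530741}{262} - 36547 = \frac{58955427}{262}$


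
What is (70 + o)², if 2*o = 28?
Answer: 7056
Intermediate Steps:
o = 14 (o = (½)*28 = 14)
(70 + o)² = (70 + 14)² = 84² = 7056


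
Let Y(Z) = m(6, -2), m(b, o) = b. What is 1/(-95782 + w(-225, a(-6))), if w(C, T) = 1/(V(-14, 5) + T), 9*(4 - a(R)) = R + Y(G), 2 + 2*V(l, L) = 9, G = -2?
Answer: -15/1436728 ≈ -1.0440e-5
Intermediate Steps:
V(l, L) = 7/2 (V(l, L) = -1 + (1/2)*9 = -1 + 9/2 = 7/2)
Y(Z) = 6
a(R) = 10/3 - R/9 (a(R) = 4 - (R + 6)/9 = 4 - (6 + R)/9 = 4 + (-2/3 - R/9) = 10/3 - R/9)
w(C, T) = 1/(7/2 + T)
1/(-95782 + w(-225, a(-6))) = 1/(-95782 + 2/(7 + 2*(10/3 - 1/9*(-6)))) = 1/(-95782 + 2/(7 + 2*(10/3 + 2/3))) = 1/(-95782 + 2/(7 + 2*4)) = 1/(-95782 + 2/(7 + 8)) = 1/(-95782 + 2/15) = 1/(-1436728/15) = -15/1436728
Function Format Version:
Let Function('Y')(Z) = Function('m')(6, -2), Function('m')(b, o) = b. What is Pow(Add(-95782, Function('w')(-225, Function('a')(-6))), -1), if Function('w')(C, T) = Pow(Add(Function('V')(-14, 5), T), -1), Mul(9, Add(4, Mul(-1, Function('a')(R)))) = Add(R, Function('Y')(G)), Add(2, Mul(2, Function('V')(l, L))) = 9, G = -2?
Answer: Rational(-15, 1436728) ≈ -1.0440e-5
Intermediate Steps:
Function('V')(l, L) = Rational(7, 2) (Function('V')(l, L) = Add(-1, Mul(Rational(1, 2), 9)) = Add(-1, Rational(9, 2)) = Rational(7, 2))
Function('Y')(Z) = 6
Function('a')(R) = Add(Rational(10, 3), Mul(Rational(-1, 9), R)) (Function('a')(R) = Add(4, Mul(Rational(-1, 9), Add(R, 6))) = Add(4, Mul(Rational(-1, 9), Add(6, R))) = Add(4, Add(Rational(-2, 3), Mul(Rational(-1, 9), R))) = Add(Rational(10, 3), Mul(Rational(-1, 9), R)))
Function('w')(C, T) = Pow(Add(Rational(7, 2), T), -1)
Pow(Add(-95782, Function('w')(-225, Function('a')(-6))), -1) = Pow(Add(-95782, Mul(2, Pow(Add(7, Mul(2, Add(Rational(10, 3), Mul(Rational(-1, 9), -6)))), -1))), -1) = Pow(Add(-95782, Mul(2, Pow(Add(7, Mul(2, Add(Rational(10, 3), Rational(2, 3)))), -1))), -1) = Pow(Add(-95782, Mul(2, Pow(Add(7, Mul(2, 4)), -1))), -1) = Pow(Add(-95782, Mul(2, Pow(Add(7, 8), -1))), -1) = Pow(Add(-95782, Mul(2, Pow(15, -1))), -1) = Pow(Add(-95782, Mul(2, Rational(1, 15))), -1) = Pow(Add(-95782, Rational(2, 15)), -1) = Pow(Rational(-1436728, 15), -1) = Rational(-15, 1436728)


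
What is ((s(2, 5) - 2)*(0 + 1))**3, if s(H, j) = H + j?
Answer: 125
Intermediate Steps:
((s(2, 5) - 2)*(0 + 1))**3 = (((2 + 5) - 2)*(0 + 1))**3 = ((7 - 2)*1)**3 = (5*1)**3 = 5**3 = 125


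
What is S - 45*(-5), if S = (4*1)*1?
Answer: 229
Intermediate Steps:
S = 4 (S = 4*1 = 4)
S - 45*(-5) = 4 - 45*(-5) = 4 + 225 = 229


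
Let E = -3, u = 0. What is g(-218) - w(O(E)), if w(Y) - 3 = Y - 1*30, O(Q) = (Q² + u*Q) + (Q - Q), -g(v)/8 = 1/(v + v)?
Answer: 1964/109 ≈ 18.018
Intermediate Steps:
g(v) = -4/v (g(v) = -8/(v + v) = -8*1/(2*v) = -4/v)
O(Q) = Q² (O(Q) = (Q² + 0*Q) + (Q - Q) = (Q² + 0) + 0 = Q² + 0 = Q²)
w(Y) = -27 + Y (w(Y) = 3 + (Y - 1*30) = 3 + (Y - 30) = 3 + (-30 + Y) = -27 + Y)
g(-218) - w(O(E)) = -4/(-218) - (-27 + (-3)²) = -4*(-1/218) - (-27 + 9) = 2/109 - 1*(-18) = 2/109 + 18 = 1964/109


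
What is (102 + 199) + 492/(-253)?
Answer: 75661/253 ≈ 299.06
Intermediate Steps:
(102 + 199) + 492/(-253) = 301 + 492*(-1/253) = 301 - 492/253 = 75661/253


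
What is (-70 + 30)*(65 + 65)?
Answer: -5200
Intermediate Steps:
(-70 + 30)*(65 + 65) = -40*130 = -5200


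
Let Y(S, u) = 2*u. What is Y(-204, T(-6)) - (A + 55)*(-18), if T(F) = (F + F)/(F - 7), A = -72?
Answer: -3954/13 ≈ -304.15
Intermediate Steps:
T(F) = 2*F/(-7 + F) (T(F) = (2*F)/(-7 + F) = 2*F/(-7 + F))
Y(-204, T(-6)) - (A + 55)*(-18) = 2*(2*(-6)/(-7 - 6)) - (-72 + 55)*(-18) = 2*(2*(-6)/(-13)) - (-17)*(-18) = 2*(2*(-6)*(-1/13)) - 1*306 = 2*(12/13) - 306 = 24/13 - 306 = -3954/13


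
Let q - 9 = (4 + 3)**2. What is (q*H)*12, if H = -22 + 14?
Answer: -5568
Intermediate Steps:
H = -8
q = 58 (q = 9 + (4 + 3)**2 = 9 + 7**2 = 9 + 49 = 58)
(q*H)*12 = (58*(-8))*12 = -464*12 = -5568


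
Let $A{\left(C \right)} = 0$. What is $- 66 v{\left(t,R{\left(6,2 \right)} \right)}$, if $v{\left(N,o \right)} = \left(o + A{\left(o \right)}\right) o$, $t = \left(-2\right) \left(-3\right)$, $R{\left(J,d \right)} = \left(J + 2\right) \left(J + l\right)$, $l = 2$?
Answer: $-270336$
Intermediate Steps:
$R{\left(J,d \right)} = \left(2 + J\right)^{2}$ ($R{\left(J,d \right)} = \left(J + 2\right) \left(J + 2\right) = \left(2 + J\right) \left(2 + J\right) = \left(2 + J\right)^{2}$)
$t = 6$
$v{\left(N,o \right)} = o^{2}$ ($v{\left(N,o \right)} = \left(o + 0\right) o = o o = o^{2}$)
$- 66 v{\left(t,R{\left(6,2 \right)} \right)} = - 66 \left(4 + 6^{2} + 4 \cdot 6\right)^{2} = - 66 \left(4 + 36 + 24\right)^{2} = - 66 \cdot 64^{2} = \left(-66\right) 4096 = -270336$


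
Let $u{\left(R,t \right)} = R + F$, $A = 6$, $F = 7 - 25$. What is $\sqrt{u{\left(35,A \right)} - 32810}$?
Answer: $i \sqrt{32793} \approx 181.09 i$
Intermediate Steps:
$F = -18$
$u{\left(R,t \right)} = -18 + R$ ($u{\left(R,t \right)} = R - 18 = -18 + R$)
$\sqrt{u{\left(35,A \right)} - 32810} = \sqrt{\left(-18 + 35\right) - 32810} = \sqrt{17 - 32810} = \sqrt{-32793} = i \sqrt{32793}$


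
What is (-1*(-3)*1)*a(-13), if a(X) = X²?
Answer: 507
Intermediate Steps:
(-1*(-3)*1)*a(-13) = (-1*(-3)*1)*(-13)² = (3*1)*169 = 3*169 = 507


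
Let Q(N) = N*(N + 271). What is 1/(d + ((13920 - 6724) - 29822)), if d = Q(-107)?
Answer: -1/40174 ≈ -2.4892e-5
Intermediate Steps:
Q(N) = N*(271 + N)
d = -17548 (d = -107*(271 - 107) = -107*164 = -17548)
1/(d + ((13920 - 6724) - 29822)) = 1/(-17548 + ((13920 - 6724) - 29822)) = 1/(-17548 + (7196 - 29822)) = 1/(-17548 - 22626) = 1/(-40174) = -1/40174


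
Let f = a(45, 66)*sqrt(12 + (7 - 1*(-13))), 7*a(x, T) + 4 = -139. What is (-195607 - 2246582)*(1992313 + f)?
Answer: -4865604893157 + 1396932108*sqrt(2)/7 ≈ -4.8653e+12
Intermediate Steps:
a(x, T) = -143/7 (a(x, T) = -4/7 + (1/7)*(-139) = -4/7 - 139/7 = -143/7)
f = -572*sqrt(2)/7 (f = -143*sqrt(12 + (7 - 1*(-13)))/7 = -143*sqrt(12 + (7 + 13))/7 = -143*sqrt(12 + 20)/7 = -572*sqrt(2)/7 ≈ -115.56)
(-195607 - 2246582)*(1992313 + f) = (-195607 - 2246582)*(1992313 - 572*sqrt(2)/7) = -2442189*(1992313 - 572*sqrt(2)/7) = -4865604893157 + 1396932108*sqrt(2)/7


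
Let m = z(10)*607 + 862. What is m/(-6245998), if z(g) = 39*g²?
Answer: -1184081/3122999 ≈ -0.37915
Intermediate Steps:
m = 2368162 (m = (39*10²)*607 + 862 = (39*100)*607 + 862 = 3900*607 + 862 = 2367300 + 862 = 2368162)
m/(-6245998) = 2368162/(-6245998) = 2368162*(-1/6245998) = -1184081/3122999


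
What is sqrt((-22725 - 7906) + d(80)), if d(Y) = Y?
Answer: I*sqrt(30551) ≈ 174.79*I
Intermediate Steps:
sqrt((-22725 - 7906) + d(80)) = sqrt((-22725 - 7906) + 80) = sqrt(-30631 + 80) = sqrt(-30551) = I*sqrt(30551)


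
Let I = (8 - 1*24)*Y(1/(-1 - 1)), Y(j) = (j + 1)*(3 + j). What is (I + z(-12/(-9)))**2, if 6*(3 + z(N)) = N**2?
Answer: 375769/729 ≈ 515.46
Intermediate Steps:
Y(j) = (1 + j)*(3 + j)
z(N) = -3 + N**2/6
I = -20 (I = (8 - 1*24)*(3 + (1/(-1 - 1))**2 + 4/(-1 - 1)) = (8 - 24)*(3 + (1/(-2))**2 + 4/(-2)) = -16*(3 + (-1/2)**2 + 4*(-1/2)) = -16*(3 + 1/4 - 2) = -16*5/4 = -20)
(I + z(-12/(-9)))**2 = (-20 + (-3 + (-12/(-9))**2/6))**2 = (-20 + (-3 + (-12*(-1/9))**2/6))**2 = (-20 + (-3 + (4/3)**2/6))**2 = (-20 + (-3 + (1/6)*(16/9)))**2 = (-20 + (-3 + 8/27))**2 = (-20 - 73/27)**2 = (-613/27)**2 = 375769/729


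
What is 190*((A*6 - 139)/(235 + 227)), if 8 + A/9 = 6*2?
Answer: 95/3 ≈ 31.667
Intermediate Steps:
A = 36 (A = -72 + 9*(6*2) = -72 + 9*12 = -72 + 108 = 36)
190*((A*6 - 139)/(235 + 227)) = 190*((36*6 - 139)/(235 + 227)) = 190*((216 - 139)/462) = 190*(77*(1/462)) = 190*(1/6) = 95/3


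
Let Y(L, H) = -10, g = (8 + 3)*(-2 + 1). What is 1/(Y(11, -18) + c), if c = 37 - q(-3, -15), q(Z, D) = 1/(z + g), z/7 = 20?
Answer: 129/3482 ≈ 0.037048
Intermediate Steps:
z = 140 (z = 7*20 = 140)
g = -11 (g = 11*(-1) = -11)
q(Z, D) = 1/129 (q(Z, D) = 1/(140 - 11) = 1/129)
c = 4772/129 (c = 37 - 1*1/129 = 37 - 1/129 = 4772/129 ≈ 36.992)
1/(Y(11, -18) + c) = 1/(-10 + 4772/129) = 1/(3482/129) = 129/3482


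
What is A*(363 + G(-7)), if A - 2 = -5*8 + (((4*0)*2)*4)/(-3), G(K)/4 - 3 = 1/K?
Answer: -99598/7 ≈ -14228.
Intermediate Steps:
G(K) = 12 + 4/K
A = -38 (A = 2 + (-5*8 + (((4*0)*2)*4)/(-3)) = 2 + (-40 + ((0*2)*4)*(-1/3)) = 2 + (-40 + (0*4)*(-1/3)) = 2 + (-40 + 0*(-1/3)) = 2 + (-40 + 0) = 2 - 40 = -38)
A*(363 + G(-7)) = -38*(363 + (12 + 4/(-7))) = -38*(363 + (12 + 4*(-1/7))) = -38*(363 + (12 - 4/7)) = -38*(363 + 80/7) = -38*2621/7 = -99598/7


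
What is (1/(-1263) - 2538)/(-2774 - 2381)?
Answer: 641099/1302153 ≈ 0.49234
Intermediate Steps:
(1/(-1263) - 2538)/(-2774 - 2381) = (-1/1263 - 2538)/(-5155) = -3205495/1263*(-1/5155) = 641099/1302153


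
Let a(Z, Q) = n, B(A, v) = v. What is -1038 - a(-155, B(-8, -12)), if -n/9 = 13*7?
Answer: -219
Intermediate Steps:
n = -819 (n = -117*7 = -9*91 = -819)
a(Z, Q) = -819
-1038 - a(-155, B(-8, -12)) = -1038 - 1*(-819) = -1038 + 819 = -219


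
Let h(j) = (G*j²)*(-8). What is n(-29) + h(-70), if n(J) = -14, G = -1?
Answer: 39186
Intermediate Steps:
h(j) = 8*j² (h(j) = -j²*(-8) = 8*j²)
n(-29) + h(-70) = -14 + 8*(-70)² = -14 + 8*4900 = -14 + 39200 = 39186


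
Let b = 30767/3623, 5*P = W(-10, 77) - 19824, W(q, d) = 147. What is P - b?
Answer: -71443606/18115 ≈ -3943.9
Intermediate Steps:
P = -19677/5 (P = (147 - 19824)/5 = (⅕)*(-19677) = -19677/5 ≈ -3935.4)
b = 30767/3623 (b = 30767*(1/3623) = 30767/3623 ≈ 8.4921)
P - b = -19677/5 - 1*30767/3623 = -19677/5 - 30767/3623 = -71443606/18115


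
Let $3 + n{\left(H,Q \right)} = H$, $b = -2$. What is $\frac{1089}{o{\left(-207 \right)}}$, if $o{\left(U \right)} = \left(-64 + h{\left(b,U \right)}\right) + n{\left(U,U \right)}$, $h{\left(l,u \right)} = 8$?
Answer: $- \frac{1089}{266} \approx -4.094$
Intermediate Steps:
$n{\left(H,Q \right)} = -3 + H$
$o{\left(U \right)} = -59 + U$ ($o{\left(U \right)} = \left(-64 + 8\right) + \left(-3 + U\right) = -56 + \left(-3 + U\right) = -59 + U$)
$\frac{1089}{o{\left(-207 \right)}} = \frac{1089}{-59 - 207} = \frac{1089}{-266} = 1089 \left(- \frac{1}{266}\right) = - \frac{1089}{266}$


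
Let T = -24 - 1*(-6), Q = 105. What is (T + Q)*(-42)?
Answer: -3654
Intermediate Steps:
T = -18 (T = -24 + 6 = -18)
(T + Q)*(-42) = (-18 + 105)*(-42) = 87*(-42) = -3654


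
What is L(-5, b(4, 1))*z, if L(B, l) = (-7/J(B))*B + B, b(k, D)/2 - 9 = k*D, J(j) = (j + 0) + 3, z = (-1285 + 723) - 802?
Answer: 30690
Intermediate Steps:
z = -1364 (z = -562 - 802 = -1364)
J(j) = 3 + j (J(j) = j + 3 = 3 + j)
b(k, D) = 18 + 2*D*k (b(k, D) = 18 + 2*(k*D) = 18 + 2*(D*k) = 18 + 2*D*k)
L(B, l) = B - 7*B/(3 + B) (L(B, l) = (-7/(3 + B))*B + B = -7*B/(3 + B) + B = B - 7*B/(3 + B))
L(-5, b(4, 1))*z = -5*(-4 - 5)/(3 - 5)*(-1364) = -5*(-9)/(-2)*(-1364) = -5*(-1/2)*(-9)*(-1364) = -45/2*(-1364) = 30690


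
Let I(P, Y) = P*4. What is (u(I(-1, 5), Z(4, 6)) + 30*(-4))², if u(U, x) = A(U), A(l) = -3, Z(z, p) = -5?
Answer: 15129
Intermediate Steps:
I(P, Y) = 4*P
u(U, x) = -3
(u(I(-1, 5), Z(4, 6)) + 30*(-4))² = (-3 + 30*(-4))² = (-3 - 120)² = (-123)² = 15129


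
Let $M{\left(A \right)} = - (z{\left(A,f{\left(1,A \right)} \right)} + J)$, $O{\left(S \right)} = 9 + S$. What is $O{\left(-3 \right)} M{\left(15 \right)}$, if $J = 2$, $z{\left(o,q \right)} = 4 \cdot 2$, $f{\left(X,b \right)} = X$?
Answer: $-60$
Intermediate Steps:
$z{\left(o,q \right)} = 8$
$M{\left(A \right)} = -10$ ($M{\left(A \right)} = - (8 + 2) = \left(-1\right) 10 = -10$)
$O{\left(-3 \right)} M{\left(15 \right)} = \left(9 - 3\right) \left(-10\right) = 6 \left(-10\right) = -60$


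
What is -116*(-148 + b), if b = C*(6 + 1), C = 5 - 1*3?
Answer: 15544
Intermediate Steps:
C = 2 (C = 5 - 3 = 2)
b = 14 (b = 2*(6 + 1) = 2*7 = 14)
-116*(-148 + b) = -116*(-148 + 14) = -116*(-134) = 15544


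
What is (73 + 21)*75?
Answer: 7050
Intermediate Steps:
(73 + 21)*75 = 94*75 = 7050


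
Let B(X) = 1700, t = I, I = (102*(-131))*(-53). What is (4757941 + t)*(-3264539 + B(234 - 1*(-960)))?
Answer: -17835092354553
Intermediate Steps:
I = 708186 (I = -13362*(-53) = 708186)
t = 708186
(4757941 + t)*(-3264539 + B(234 - 1*(-960))) = (4757941 + 708186)*(-3264539 + 1700) = 5466127*(-3262839) = -17835092354553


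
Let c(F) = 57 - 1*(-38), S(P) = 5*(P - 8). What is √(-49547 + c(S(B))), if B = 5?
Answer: 2*I*√12363 ≈ 222.38*I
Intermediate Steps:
S(P) = -40 + 5*P (S(P) = 5*(-8 + P) = -40 + 5*P)
c(F) = 95 (c(F) = 57 + 38 = 95)
√(-49547 + c(S(B))) = √(-49547 + 95) = √(-49452) = 2*I*√12363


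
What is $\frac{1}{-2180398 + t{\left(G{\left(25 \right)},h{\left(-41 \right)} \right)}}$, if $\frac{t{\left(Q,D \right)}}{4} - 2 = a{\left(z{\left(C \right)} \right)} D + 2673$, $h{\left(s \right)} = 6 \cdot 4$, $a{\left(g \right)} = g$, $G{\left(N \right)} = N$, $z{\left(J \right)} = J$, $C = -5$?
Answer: $- \frac{1}{2170178} \approx -4.6079 \cdot 10^{-7}$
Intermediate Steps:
$h{\left(s \right)} = 24$
$t{\left(Q,D \right)} = 10700 - 20 D$ ($t{\left(Q,D \right)} = 8 + 4 \left(- 5 D + 2673\right) = 8 + 4 \left(2673 - 5 D\right) = 8 - \left(-10692 + 20 D\right) = 10700 - 20 D$)
$\frac{1}{-2180398 + t{\left(G{\left(25 \right)},h{\left(-41 \right)} \right)}} = \frac{1}{-2180398 + \left(10700 - 480\right)} = \frac{1}{-2180398 + 10220} = \frac{1}{-2170178} = - \frac{1}{2170178}$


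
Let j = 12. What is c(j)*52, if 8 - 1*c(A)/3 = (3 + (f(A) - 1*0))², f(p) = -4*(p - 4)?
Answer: -129948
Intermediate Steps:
f(p) = 16 - 4*p (f(p) = -4*(-4 + p) = 16 - 4*p)
c(A) = 24 - 3*(19 - 4*A)² (c(A) = 24 - 3*(3 + ((16 - 4*A) - 1*0))² = 24 - 3*(3 + ((16 - 4*A) + 0))² = 24 - 3*(3 + (16 - 4*A))² = 24 - 3*(19 - 4*A)²)
c(j)*52 = (24 - 3*(-19 + 4*12)²)*52 = (24 - 3*(-19 + 48)²)*52 = (24 - 3*29²)*52 = (24 - 3*841)*52 = (24 - 2523)*52 = -2499*52 = -129948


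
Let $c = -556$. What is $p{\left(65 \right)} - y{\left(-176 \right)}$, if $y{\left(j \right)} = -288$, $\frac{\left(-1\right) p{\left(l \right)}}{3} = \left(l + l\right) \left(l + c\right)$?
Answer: $191778$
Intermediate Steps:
$p{\left(l \right)} = - 6 l \left(-556 + l\right)$ ($p{\left(l \right)} = - 3 \left(l + l\right) \left(l - 556\right) = - 3 \cdot 2 l \left(-556 + l\right) = - 6 l \left(-556 + l\right)$)
$p{\left(65 \right)} - y{\left(-176 \right)} = 6 \cdot 65 \left(556 - 65\right) - -288 = 6 \cdot 65 \left(556 - 65\right) + 288 = 6 \cdot 65 \cdot 491 + 288 = 191490 + 288 = 191778$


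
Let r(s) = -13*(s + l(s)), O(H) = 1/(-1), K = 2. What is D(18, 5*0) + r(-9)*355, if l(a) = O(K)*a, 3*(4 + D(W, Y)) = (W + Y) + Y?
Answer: 2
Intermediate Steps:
O(H) = -1
D(W, Y) = -4 + W/3 + 2*Y/3 (D(W, Y) = -4 + ((W + Y) + Y)/3 = -4 + (W + 2*Y)/3 = -4 + (W/3 + 2*Y/3) = -4 + W/3 + 2*Y/3)
l(a) = -a
r(s) = 0 (r(s) = -13*(s - s) = -13*0 = 0)
D(18, 5*0) + r(-9)*355 = (-4 + (1/3)*18 + 2*(5*0)/3) + 0*355 = (-4 + 6 + (2/3)*0) + 0 = (-4 + 6 + 0) + 0 = 2 + 0 = 2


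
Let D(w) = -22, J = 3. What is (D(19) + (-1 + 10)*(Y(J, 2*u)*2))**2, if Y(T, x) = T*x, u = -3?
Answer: 119716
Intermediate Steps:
(D(19) + (-1 + 10)*(Y(J, 2*u)*2))**2 = (-22 + (-1 + 10)*((3*(2*(-3)))*2))**2 = (-22 + 9*((3*(-6))*2))**2 = (-22 + 9*(-18*2))**2 = (-22 + 9*(-36))**2 = (-22 - 324)**2 = (-346)**2 = 119716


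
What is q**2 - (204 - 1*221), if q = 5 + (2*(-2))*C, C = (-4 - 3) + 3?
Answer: 458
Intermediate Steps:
C = -4 (C = -7 + 3 = -4)
q = 21 (q = 5 + (2*(-2))*(-4) = 5 - 4*(-4) = 5 + 16 = 21)
q**2 - (204 - 1*221) = 21**2 - (204 - 1*221) = 441 - (204 - 221) = 441 - 1*(-17) = 441 + 17 = 458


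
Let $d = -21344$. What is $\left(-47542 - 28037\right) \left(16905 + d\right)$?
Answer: $335495181$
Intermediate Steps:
$\left(-47542 - 28037\right) \left(16905 + d\right) = \left(-47542 - 28037\right) \left(16905 - 21344\right) = \left(-75579\right) \left(-4439\right) = 335495181$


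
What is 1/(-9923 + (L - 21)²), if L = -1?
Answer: -1/9439 ≈ -0.00010594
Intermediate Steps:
1/(-9923 + (L - 21)²) = 1/(-9923 + (-1 - 21)²) = 1/(-9923 + (-22)²) = 1/(-9923 + 484) = 1/(-9439) = -1/9439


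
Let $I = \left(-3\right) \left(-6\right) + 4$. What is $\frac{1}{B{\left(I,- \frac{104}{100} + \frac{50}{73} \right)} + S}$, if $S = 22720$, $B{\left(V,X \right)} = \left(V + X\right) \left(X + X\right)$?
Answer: $\frac{3330625}{75620605408} \approx 4.4044 \cdot 10^{-5}$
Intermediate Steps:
$I = 22$ ($I = 18 + 4 = 22$)
$B{\left(V,X \right)} = 2 X \left(V + X\right)$ ($B{\left(V,X \right)} = \left(V + X\right) 2 X = 2 X \left(V + X\right)$)
$\frac{1}{B{\left(I,- \frac{104}{100} + \frac{50}{73} \right)} + S} = \frac{1}{2 \left(- \frac{104}{100} + \frac{50}{73}\right) \left(22 + \left(- \frac{104}{100} + \frac{50}{73}\right)\right) + 22720} = \frac{1}{2 \left(\left(-104\right) \frac{1}{100} + 50 \cdot \frac{1}{73}\right) \left(22 + \left(\left(-104\right) \frac{1}{100} + 50 \cdot \frac{1}{73}\right)\right) + 22720} = \frac{1}{2 \left(- \frac{26}{25} + \frac{50}{73}\right) \left(22 + \left(- \frac{26}{25} + \frac{50}{73}\right)\right) + 22720} = \frac{1}{2 \left(- \frac{648}{1825}\right) \left(22 - \frac{648}{1825}\right) + 22720} = \frac{1}{2 \left(- \frac{648}{1825}\right) \frac{39502}{1825} + 22720} = \frac{1}{- \frac{51194592}{3330625} + 22720} = \frac{1}{\frac{75620605408}{3330625}} = \frac{3330625}{75620605408}$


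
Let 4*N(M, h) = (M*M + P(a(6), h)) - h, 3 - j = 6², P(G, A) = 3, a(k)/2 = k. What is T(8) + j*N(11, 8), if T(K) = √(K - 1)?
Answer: -957 + √7 ≈ -954.35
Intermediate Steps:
a(k) = 2*k
j = -33 (j = 3 - 1*6² = 3 - 1*36 = 3 - 36 = -33)
T(K) = √(-1 + K)
N(M, h) = ¾ - h/4 + M²/4 (N(M, h) = ((M*M + 3) - h)/4 = ((M² + 3) - h)/4 = ((3 + M²) - h)/4 = (3 + M² - h)/4 = ¾ - h/4 + M²/4)
T(8) + j*N(11, 8) = √(-1 + 8) - 33*(¾ - ¼*8 + (¼)*11²) = √7 - 33*(¾ - 2 + (¼)*121) = √7 - 33*(¾ - 2 + 121/4) = √7 - 33*29 = √7 - 957 = -957 + √7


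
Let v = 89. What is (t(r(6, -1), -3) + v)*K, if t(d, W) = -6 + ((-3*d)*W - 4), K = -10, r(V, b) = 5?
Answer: -1240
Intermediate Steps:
t(d, W) = -10 - 3*W*d (t(d, W) = -6 + (-3*W*d - 4) = -6 + (-4 - 3*W*d) = -10 - 3*W*d)
(t(r(6, -1), -3) + v)*K = ((-10 - 3*(-3)*5) + 89)*(-10) = ((-10 + 45) + 89)*(-10) = (35 + 89)*(-10) = 124*(-10) = -1240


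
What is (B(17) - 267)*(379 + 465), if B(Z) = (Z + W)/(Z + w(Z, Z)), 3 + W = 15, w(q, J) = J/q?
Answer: -2015894/9 ≈ -2.2399e+5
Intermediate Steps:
W = 12 (W = -3 + 15 = 12)
B(Z) = (12 + Z)/(1 + Z) (B(Z) = (Z + 12)/(Z + Z/Z) = (12 + Z)/(Z + 1) = (12 + Z)/(1 + Z))
(B(17) - 267)*(379 + 465) = ((12 + 17)/(1 + 17) - 267)*(379 + 465) = (29/18 - 267)*844 = -4777/18*844 = -2015894/9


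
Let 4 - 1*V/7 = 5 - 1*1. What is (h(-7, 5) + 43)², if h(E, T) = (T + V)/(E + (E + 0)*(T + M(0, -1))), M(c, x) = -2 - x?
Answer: 90000/49 ≈ 1836.7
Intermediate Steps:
V = 0 (V = 28 - 7*(5 - 1*1) = 28 - 7*(5 - 1) = 28 - 7*4 = 28 - 28 = 0)
h(E, T) = T/(E + E*(-1 + T)) (h(E, T) = (T + 0)/(E + (E + 0)*(T + (-2 - 1*(-1)))) = T/(E + E*(T + (-2 + 1))) = T/(E + E*(T - 1)) = T/(E + E*(-1 + T)))
(h(-7, 5) + 43)² = (1/(-7) + 43)² = (-⅐ + 43)² = (300/7)² = 90000/49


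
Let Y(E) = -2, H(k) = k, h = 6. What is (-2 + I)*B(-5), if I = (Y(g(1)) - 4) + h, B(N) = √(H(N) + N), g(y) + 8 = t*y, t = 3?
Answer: -2*I*√10 ≈ -6.3246*I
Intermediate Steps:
g(y) = -8 + 3*y
B(N) = √2*√N (B(N) = √(N + N) = √(2*N) = √2*√N)
I = 0 (I = (-2 - 4) + 6 = -6 + 6 = 0)
(-2 + I)*B(-5) = (-2 + 0)*(√2*√(-5)) = -2*√2*I*√5 = -2*I*√10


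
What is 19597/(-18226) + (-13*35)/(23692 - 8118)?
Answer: -6028779/5458687 ≈ -1.1044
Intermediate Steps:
19597/(-18226) + (-13*35)/(23692 - 8118) = 19597*(-1/18226) - 455/15574 = -19597/18226 - 455*1/15574 = -19597/18226 - 35/1198 = -6028779/5458687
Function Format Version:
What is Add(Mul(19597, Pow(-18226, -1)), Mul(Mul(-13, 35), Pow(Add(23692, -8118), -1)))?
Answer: Rational(-6028779, 5458687) ≈ -1.1044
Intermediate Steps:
Add(Mul(19597, Pow(-18226, -1)), Mul(Mul(-13, 35), Pow(Add(23692, -8118), -1))) = Add(Mul(19597, Rational(-1, 18226)), Mul(-455, Pow(15574, -1))) = Add(Rational(-19597, 18226), Mul(-455, Rational(1, 15574))) = Add(Rational(-19597, 18226), Rational(-35, 1198)) = Rational(-6028779, 5458687)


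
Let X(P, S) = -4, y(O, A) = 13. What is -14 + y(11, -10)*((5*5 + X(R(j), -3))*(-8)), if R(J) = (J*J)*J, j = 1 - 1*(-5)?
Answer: -2198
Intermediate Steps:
j = 6 (j = 1 + 5 = 6)
R(J) = J**3 (R(J) = J**2*J = J**3)
-14 + y(11, -10)*((5*5 + X(R(j), -3))*(-8)) = -14 + 13*((5*5 - 4)*(-8)) = -14 + 13*((25 - 4)*(-8)) = -14 + 13*(21*(-8)) = -14 + 13*(-168) = -14 - 2184 = -2198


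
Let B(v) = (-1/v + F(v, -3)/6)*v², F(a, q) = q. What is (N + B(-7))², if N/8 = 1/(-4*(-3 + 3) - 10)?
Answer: 33489/100 ≈ 334.89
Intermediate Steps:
N = -⅘ (N = 8/(-4*(-3 + 3) - 10) = 8/(-4*0 - 10) = 8/(0 - 10) = 8/(-10) = 8*(-⅒) = -⅘ ≈ -0.80000)
B(v) = v²*(-½ - 1/v) (B(v) = (-1/v - 3/6)*v² = (-1/v - 3*⅙)*v² = (-1/v - ½)*v² = (-½ - 1/v)*v² = v²*(-½ - 1/v))
(N + B(-7))² = (-⅘ + (½)*(-7)*(-2 - 1*(-7)))² = (-⅘ + (½)*(-7)*(-2 + 7))² = (-⅘ + (½)*(-7)*5)² = (-⅘ - 35/2)² = (-183/10)² = 33489/100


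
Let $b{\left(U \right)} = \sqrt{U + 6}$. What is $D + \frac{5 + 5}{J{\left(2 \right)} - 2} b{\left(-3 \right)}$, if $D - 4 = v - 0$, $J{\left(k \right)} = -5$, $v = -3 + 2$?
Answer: $3 - \frac{10 \sqrt{3}}{7} \approx 0.52564$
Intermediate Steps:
$v = -1$
$D = 3$ ($D = 4 - 1 = 3$)
$b{\left(U \right)} = \sqrt{6 + U}$
$D + \frac{5 + 5}{J{\left(2 \right)} - 2} b{\left(-3 \right)} = 3 + \frac{5 + 5}{-5 - 2} \sqrt{6 - 3} = 3 + \frac{10}{-7} \sqrt{3} = 3 + 10 \left(- \frac{1}{7}\right) \sqrt{3} = 3 - \frac{10 \sqrt{3}}{7}$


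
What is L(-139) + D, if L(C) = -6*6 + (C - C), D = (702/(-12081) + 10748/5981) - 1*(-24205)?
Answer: 582164017945/24085487 ≈ 24171.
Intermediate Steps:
D = 583031095477/24085487 (D = (702*(-1/12081) + 10748*(1/5981)) + 24205 = (-234/4027 + 10748/5981) + 24205 = 41882642/24085487 + 24205 = 583031095477/24085487 ≈ 24207.)
L(C) = -36 (L(C) = -36 + 0 = -36)
L(-139) + D = -36 + 583031095477/24085487 = 582164017945/24085487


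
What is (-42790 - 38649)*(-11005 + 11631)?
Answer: -50980814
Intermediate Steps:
(-42790 - 38649)*(-11005 + 11631) = -81439*626 = -50980814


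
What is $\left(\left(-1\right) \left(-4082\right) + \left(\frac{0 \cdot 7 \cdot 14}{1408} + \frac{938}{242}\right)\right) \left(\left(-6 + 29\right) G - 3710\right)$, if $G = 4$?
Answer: $- \frac{1788706638}{121} \approx -1.4783 \cdot 10^{7}$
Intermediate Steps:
$\left(\left(-1\right) \left(-4082\right) + \left(\frac{0 \cdot 7 \cdot 14}{1408} + \frac{938}{242}\right)\right) \left(\left(-6 + 29\right) G - 3710\right) = \left(\left(-1\right) \left(-4082\right) + \left(\frac{0 \cdot 7 \cdot 14}{1408} + \frac{938}{242}\right)\right) \left(\left(-6 + 29\right) 4 - 3710\right) = \left(4082 + \left(0 \cdot 14 \cdot \frac{1}{1408} + 938 \cdot \frac{1}{242}\right)\right) \left(23 \cdot 4 - 3710\right) = \left(4082 + \left(0 \cdot \frac{1}{1408} + \frac{469}{121}\right)\right) \left(92 - 3710\right) = \left(4082 + \left(0 + \frac{469}{121}\right)\right) \left(-3618\right) = \left(4082 + \frac{469}{121}\right) \left(-3618\right) = \frac{494391}{121} \left(-3618\right) = - \frac{1788706638}{121}$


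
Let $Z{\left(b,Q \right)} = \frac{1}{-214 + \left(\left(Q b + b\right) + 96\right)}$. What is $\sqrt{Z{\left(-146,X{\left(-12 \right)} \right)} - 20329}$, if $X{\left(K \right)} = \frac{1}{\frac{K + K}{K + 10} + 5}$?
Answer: $\frac{i \sqrt{436544130302}}{4634} \approx 142.58 i$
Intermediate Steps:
$X{\left(K \right)} = \frac{1}{5 + \frac{2 K}{10 + K}}$ ($X{\left(K \right)} = \frac{1}{\frac{2 K}{10 + K} + 5} = \frac{1}{5 + \frac{2 K}{10 + K}}$)
$Z{\left(b,Q \right)} = \frac{1}{-118 + b + Q b}$ ($Z{\left(b,Q \right)} = \frac{1}{-214 + \left(\left(b + Q b\right) + 96\right)} = \frac{1}{-214 + \left(96 + b + Q b\right)} = \frac{1}{-118 + b + Q b}$)
$\sqrt{Z{\left(-146,X{\left(-12 \right)} \right)} - 20329} = \sqrt{\frac{1}{-118 - 146 + \frac{10 - 12}{50 + 7 \left(-12\right)} \left(-146\right)} - 20329} = \sqrt{\frac{1}{-118 - 146 + \frac{1}{50 - 84} \left(-2\right) \left(-146\right)} - 20329} = \sqrt{\frac{1}{-118 - 146 + \frac{1}{-34} \left(-2\right) \left(-146\right)} - 20329} = \sqrt{\frac{1}{-118 - 146 + \left(- \frac{1}{34}\right) \left(-2\right) \left(-146\right)} - 20329} = \sqrt{\frac{1}{-118 - 146 + \frac{1}{17} \left(-146\right)} - 20329} = \sqrt{\frac{1}{-118 - 146 - \frac{146}{17}} - 20329} = \sqrt{\frac{1}{- \frac{4634}{17}} - 20329} = \sqrt{- \frac{17}{4634} - 20329} = \sqrt{- \frac{94204603}{4634}} = \frac{i \sqrt{436544130302}}{4634}$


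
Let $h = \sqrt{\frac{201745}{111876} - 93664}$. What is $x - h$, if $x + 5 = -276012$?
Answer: $-276017 - \frac{i \sqrt{293074618622511}}{55938} \approx -2.7602 \cdot 10^{5} - 306.04 i$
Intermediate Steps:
$h = \frac{i \sqrt{293074618622511}}{55938}$ ($h = \sqrt{201745 \cdot \frac{1}{111876} - 93664} = \sqrt{\frac{201745}{111876} - 93664} = \sqrt{- \frac{10478551919}{111876}} = \frac{i \sqrt{293074618622511}}{55938} \approx 306.04 i$)
$x = -276017$ ($x = -5 - 276012 = -276017$)
$x - h = -276017 - \frac{i \sqrt{293074618622511}}{55938}$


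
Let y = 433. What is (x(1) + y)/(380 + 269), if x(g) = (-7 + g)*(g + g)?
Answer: 421/649 ≈ 0.64869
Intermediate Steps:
x(g) = 2*g*(-7 + g) (x(g) = (-7 + g)*(2*g) = 2*g*(-7 + g))
(x(1) + y)/(380 + 269) = (2*1*(-7 + 1) + 433)/(380 + 269) = (2*1*(-6) + 433)/649 = (-12 + 433)*(1/649) = 421*(1/649) = 421/649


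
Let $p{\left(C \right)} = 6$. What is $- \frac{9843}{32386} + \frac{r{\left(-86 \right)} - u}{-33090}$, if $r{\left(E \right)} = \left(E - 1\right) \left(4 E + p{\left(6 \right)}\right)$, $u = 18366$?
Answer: $- \frac{22774877}{35721758} \approx -0.63756$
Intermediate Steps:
$r{\left(E \right)} = \left(-1 + E\right) \left(6 + 4 E\right)$ ($r{\left(E \right)} = \left(E - 1\right) \left(4 E + 6\right) = \left(-1 + E\right) \left(6 + 4 E\right)$)
$- \frac{9843}{32386} + \frac{r{\left(-86 \right)} - u}{-33090} = - \frac{9843}{32386} + \frac{\left(-6 + 2 \left(-86\right) + 4 \left(-86\right)^{2}\right) - 18366}{-33090} = \left(-9843\right) \frac{1}{32386} + \left(\left(-6 - 172 + 4 \cdot 7396\right) - 18366\right) \left(- \frac{1}{33090}\right) = - \frac{9843}{32386} + \left(\left(-6 - 172 + 29584\right) - 18366\right) \left(- \frac{1}{33090}\right) = - \frac{9843}{32386} + \left(29406 - 18366\right) \left(- \frac{1}{33090}\right) = - \frac{9843}{32386} + 11040 \left(- \frac{1}{33090}\right) = - \frac{9843}{32386} - \frac{368}{1103} = - \frac{22774877}{35721758}$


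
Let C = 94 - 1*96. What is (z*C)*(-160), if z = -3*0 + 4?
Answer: 1280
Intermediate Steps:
z = 4 (z = 0 + 4 = 4)
C = -2 (C = 94 - 96 = -2)
(z*C)*(-160) = (4*(-2))*(-160) = -8*(-160) = 1280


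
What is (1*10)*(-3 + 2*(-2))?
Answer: -70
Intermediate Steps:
(1*10)*(-3 + 2*(-2)) = 10*(-3 - 4) = 10*(-7) = -70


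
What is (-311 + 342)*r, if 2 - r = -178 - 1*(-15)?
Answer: 5115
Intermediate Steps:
r = 165 (r = 2 - (-178 - 1*(-15)) = 2 - (-178 + 15) = 2 - 1*(-163) = 2 + 163 = 165)
(-311 + 342)*r = (-311 + 342)*165 = 31*165 = 5115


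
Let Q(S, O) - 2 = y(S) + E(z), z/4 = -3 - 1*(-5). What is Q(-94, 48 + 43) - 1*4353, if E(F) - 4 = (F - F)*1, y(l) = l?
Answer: -4441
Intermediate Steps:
z = 8 (z = 4*(-3 - 1*(-5)) = 4*(-3 + 5) = 4*2 = 8)
E(F) = 4 (E(F) = 4 + (F - F)*1 = 4 + 0*1 = 4 + 0 = 4)
Q(S, O) = 6 + S (Q(S, O) = 2 + (S + 4) = 2 + (4 + S) = 6 + S)
Q(-94, 48 + 43) - 1*4353 = (6 - 94) - 1*4353 = -88 - 4353 = -4441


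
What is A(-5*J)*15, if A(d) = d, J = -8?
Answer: 600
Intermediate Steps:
A(-5*J)*15 = -5*(-8)*15 = 40*15 = 600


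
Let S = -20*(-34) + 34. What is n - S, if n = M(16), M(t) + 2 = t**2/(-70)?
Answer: -25188/35 ≈ -719.66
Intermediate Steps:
S = 714 (S = 680 + 34 = 714)
M(t) = -2 - t**2/70 (M(t) = -2 + t**2/(-70) = -2 + t**2*(-1/70) = -2 - t**2/70)
n = -198/35 (n = -2 - 1/70*16**2 = -2 - 1/70*256 = -2 - 128/35 = -198/35 ≈ -5.6571)
n - S = -198/35 - 1*714 = -198/35 - 714 = -25188/35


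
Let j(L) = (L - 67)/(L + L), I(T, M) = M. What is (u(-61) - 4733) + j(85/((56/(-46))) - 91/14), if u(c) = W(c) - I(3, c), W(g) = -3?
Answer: -19976937/4274 ≈ -4674.1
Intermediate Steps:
j(L) = (-67 + L)/(2*L) (j(L) = (-67 + L)/((2*L)) = (-67 + L)*(1/(2*L)) = (-67 + L)/(2*L))
u(c) = -3 - c
(u(-61) - 4733) + j(85/((56/(-46))) - 91/14) = ((-3 - 1*(-61)) - 4733) + (-67 + (85/((56/(-46))) - 91/14))/(2*(85/((56/(-46))) - 91/14)) = ((-3 + 61) - 4733) + (-67 + (85/((56*(-1/46))) - 91*1/14))/(2*(85/((56*(-1/46))) - 91*1/14)) = (58 - 4733) + (-67 + (85/(-28/23) - 13/2))/(2*(85/(-28/23) - 13/2)) = -4675 + (-67 + (85*(-23/28) - 13/2))/(2*(85*(-23/28) - 13/2)) = -4675 + (-67 + (-1955/28 - 13/2))/(2*(-1955/28 - 13/2)) = -4675 + (-67 - 2137/28)/(2*(-2137/28)) = -4675 + (1/2)*(-28/2137)*(-4013/28) = -4675 + 4013/4274 = -19976937/4274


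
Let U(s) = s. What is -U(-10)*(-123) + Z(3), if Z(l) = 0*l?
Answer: -1230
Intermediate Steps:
Z(l) = 0
-U(-10)*(-123) + Z(3) = -1*(-10)*(-123) + 0 = 10*(-123) + 0 = -1230 + 0 = -1230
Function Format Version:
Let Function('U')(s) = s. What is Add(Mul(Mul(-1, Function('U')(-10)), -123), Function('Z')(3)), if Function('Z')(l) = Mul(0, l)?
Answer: -1230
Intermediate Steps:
Function('Z')(l) = 0
Add(Mul(Mul(-1, Function('U')(-10)), -123), Function('Z')(3)) = Add(Mul(Mul(-1, -10), -123), 0) = Add(Mul(10, -123), 0) = Add(-1230, 0) = -1230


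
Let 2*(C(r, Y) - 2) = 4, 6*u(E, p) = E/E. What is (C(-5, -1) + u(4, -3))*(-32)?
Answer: -400/3 ≈ -133.33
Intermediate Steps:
u(E, p) = 1/6 (u(E, p) = (E/E)/6 = (1/6)*1 = 1/6)
C(r, Y) = 4 (C(r, Y) = 2 + (1/2)*4 = 2 + 2 = 4)
(C(-5, -1) + u(4, -3))*(-32) = (4 + 1/6)*(-32) = (25/6)*(-32) = -400/3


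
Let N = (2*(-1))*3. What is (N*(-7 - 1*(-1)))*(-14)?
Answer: -504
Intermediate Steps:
N = -6 (N = -2*3 = -6)
(N*(-7 - 1*(-1)))*(-14) = -6*(-7 - 1*(-1))*(-14) = -6*(-7 + 1)*(-14) = -6*(-6)*(-14) = 36*(-14) = -504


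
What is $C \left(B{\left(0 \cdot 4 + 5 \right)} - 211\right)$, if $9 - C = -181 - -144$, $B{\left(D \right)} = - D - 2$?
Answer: $-10028$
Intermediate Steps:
$B{\left(D \right)} = -2 - D$
$C = 46$ ($C = 9 - \left(-181 - -144\right) = 9 - \left(-181 + 144\right) = 9 - -37 = 9 + 37 = 46$)
$C \left(B{\left(0 \cdot 4 + 5 \right)} - 211\right) = 46 \left(\left(-2 - \left(0 \cdot 4 + 5\right)\right) - 211\right) = 46 \left(\left(-2 - \left(0 + 5\right)\right) - 211\right) = 46 \left(\left(-2 - 5\right) - 211\right) = 46 \left(-7 - 211\right) = 46 \left(-218\right) = -10028$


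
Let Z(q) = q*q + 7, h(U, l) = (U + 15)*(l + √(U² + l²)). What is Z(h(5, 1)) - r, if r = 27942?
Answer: -17135 + 800*√26 ≈ -13056.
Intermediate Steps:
h(U, l) = (15 + U)*(l + √(U² + l²))
Z(q) = 7 + q² (Z(q) = q² + 7 = 7 + q²)
Z(h(5, 1)) - r = (7 + (15*1 + 15*√(5² + 1²) + 5*1 + 5*√(5² + 1²))²) - 1*27942 = (7 + (15 + 15*√(25 + 1) + 5 + 5*√(25 + 1))²) - 27942 = (7 + (15 + 15*√26 + 5 + 5*√26)²) - 27942 = (7 + (20 + 20*√26)²) - 27942 = -27935 + (20 + 20*√26)²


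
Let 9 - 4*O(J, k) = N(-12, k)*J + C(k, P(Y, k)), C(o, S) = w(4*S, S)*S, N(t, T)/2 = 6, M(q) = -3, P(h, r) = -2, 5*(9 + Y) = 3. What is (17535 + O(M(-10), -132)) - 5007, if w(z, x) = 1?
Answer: 50159/4 ≈ 12540.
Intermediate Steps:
Y = -42/5 (Y = -9 + (⅕)*3 = -9 + ⅗ = -42/5 ≈ -8.4000)
N(t, T) = 12 (N(t, T) = 2*6 = 12)
C(o, S) = S (C(o, S) = 1*S = S)
O(J, k) = 11/4 - 3*J (O(J, k) = 9/4 - (12*J - 2)/4 = 9/4 - (-2 + 12*J)/4 = 9/4 + (½ - 3*J) = 11/4 - 3*J)
(17535 + O(M(-10), -132)) - 5007 = (17535 + (11/4 - 3*(-3))) - 5007 = (17535 + (11/4 + 9)) - 5007 = (17535 + 47/4) - 5007 = 70187/4 - 5007 = 50159/4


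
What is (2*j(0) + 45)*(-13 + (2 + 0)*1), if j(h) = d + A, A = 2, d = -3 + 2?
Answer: -517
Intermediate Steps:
d = -1
j(h) = 1 (j(h) = -1 + 2 = 1)
(2*j(0) + 45)*(-13 + (2 + 0)*1) = (2*1 + 45)*(-13 + (2 + 0)*1) = (2 + 45)*(-13 + 2*1) = 47*(-13 + 2) = 47*(-11) = -517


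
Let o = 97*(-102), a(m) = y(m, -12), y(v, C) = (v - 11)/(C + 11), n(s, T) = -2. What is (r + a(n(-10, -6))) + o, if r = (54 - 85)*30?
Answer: -10811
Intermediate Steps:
y(v, C) = (-11 + v)/(11 + C)
a(m) = 11 - m (a(m) = (-11 + m)/(11 - 12) = (-11 + m)/(-1) = -(-11 + m) = 11 - m)
o = -9894
r = -930 (r = -31*30 = -930)
(r + a(n(-10, -6))) + o = (-930 + (11 - 1*(-2))) - 9894 = (-930 + (11 + 2)) - 9894 = (-930 + 13) - 9894 = -917 - 9894 = -10811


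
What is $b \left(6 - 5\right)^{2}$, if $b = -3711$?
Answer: $-3711$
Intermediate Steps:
$b \left(6 - 5\right)^{2} = - 3711 \left(6 - 5\right)^{2} = - 3711 \cdot 1^{2} = \left(-3711\right) 1 = -3711$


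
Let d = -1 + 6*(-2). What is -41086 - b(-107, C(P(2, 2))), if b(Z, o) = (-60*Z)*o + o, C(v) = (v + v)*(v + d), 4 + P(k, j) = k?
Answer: -426346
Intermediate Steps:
P(k, j) = -4 + k
d = -13 (d = -1 - 12 = -13)
C(v) = 2*v*(-13 + v) (C(v) = (v + v)*(v - 13) = (2*v)*(-13 + v) = 2*v*(-13 + v))
b(Z, o) = o - 60*Z*o (b(Z, o) = -60*Z*o + o = o - 60*Z*o)
-41086 - b(-107, C(P(2, 2))) = -41086 - 2*(-4 + 2)*(-13 + (-4 + 2))*(1 - 60*(-107)) = -41086 - 2*(-2)*(-13 - 2)*(1 + 6420) = -41086 - 2*(-2)*(-15)*6421 = -41086 - 60*6421 = -41086 - 1*385260 = -41086 - 385260 = -426346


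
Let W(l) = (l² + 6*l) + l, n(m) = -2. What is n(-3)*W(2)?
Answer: -36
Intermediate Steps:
W(l) = l² + 7*l
n(-3)*W(2) = -4*(7 + 2) = -4*9 = -2*18 = -36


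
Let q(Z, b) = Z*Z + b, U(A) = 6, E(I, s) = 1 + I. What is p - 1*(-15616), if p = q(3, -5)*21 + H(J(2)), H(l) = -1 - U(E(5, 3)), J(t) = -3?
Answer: 15693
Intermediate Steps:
H(l) = -7 (H(l) = -1 - 1*6 = -1 - 6 = -7)
q(Z, b) = b + Z**2 (q(Z, b) = Z**2 + b = b + Z**2)
p = 77 (p = (-5 + 3**2)*21 - 7 = (-5 + 9)*21 - 7 = 4*21 - 7 = 84 - 7 = 77)
p - 1*(-15616) = 77 - 1*(-15616) = 77 + 15616 = 15693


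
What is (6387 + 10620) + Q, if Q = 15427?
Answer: 32434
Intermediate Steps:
(6387 + 10620) + Q = (6387 + 10620) + 15427 = 17007 + 15427 = 32434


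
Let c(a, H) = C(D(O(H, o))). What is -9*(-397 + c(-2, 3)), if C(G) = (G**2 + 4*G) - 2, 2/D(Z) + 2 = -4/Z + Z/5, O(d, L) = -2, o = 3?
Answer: 3546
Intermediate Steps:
D(Z) = 2/(-2 - 4/Z + Z/5) (D(Z) = 2/(-2 + (-4/Z + Z/5)) = 2/(-2 - 4/Z + Z/5))
C(G) = -2 + G**2 + 4*G
c(a, H) = 3 (c(a, H) = -2 + (10*(-2)/(-20 + (-2)**2 - 10*(-2)))**2 + 4*(10*(-2)/(-20 + (-2)**2 - 10*(-2))) = -2 + (10*(-2)/(-20 + 4 + 20))**2 + 4*(10*(-2)/(-20 + 4 + 20)) = -2 + (10*(-2)/4)**2 + 4*(10*(-2)/4) = -2 + (10*(-2)*(1/4))**2 + 4*(10*(-2)*(1/4)) = -2 + (-5)**2 + 4*(-5) = -2 + 25 - 20 = 3)
-9*(-397 + c(-2, 3)) = -9*(-397 + 3) = -9*(-394) = 3546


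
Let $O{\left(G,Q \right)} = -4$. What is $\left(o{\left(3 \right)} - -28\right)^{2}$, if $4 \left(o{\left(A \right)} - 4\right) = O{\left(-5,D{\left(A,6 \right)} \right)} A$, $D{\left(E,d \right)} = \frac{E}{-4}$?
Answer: $841$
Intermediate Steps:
$D{\left(E,d \right)} = - \frac{E}{4}$ ($D{\left(E,d \right)} = E \left(- \frac{1}{4}\right) = - \frac{E}{4}$)
$o{\left(A \right)} = 4 - A$ ($o{\left(A \right)} = 4 + \frac{\left(-4\right) A}{4} = 4 - A$)
$\left(o{\left(3 \right)} - -28\right)^{2} = \left(\left(4 - 3\right) - -28\right)^{2} = \left(\left(4 - 3\right) + 28\right)^{2} = \left(1 + 28\right)^{2} = 29^{2} = 841$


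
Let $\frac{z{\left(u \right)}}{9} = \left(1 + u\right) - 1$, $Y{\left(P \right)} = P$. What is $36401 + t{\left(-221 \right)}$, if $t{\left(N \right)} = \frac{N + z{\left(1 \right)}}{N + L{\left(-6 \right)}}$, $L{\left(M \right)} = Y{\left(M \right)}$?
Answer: $\frac{8263239}{227} \approx 36402.0$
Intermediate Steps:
$L{\left(M \right)} = M$
$z{\left(u \right)} = 9 u$ ($z{\left(u \right)} = 9 \left(\left(1 + u\right) - 1\right) = 9 u$)
$t{\left(N \right)} = \frac{9 + N}{-6 + N}$ ($t{\left(N \right)} = \frac{N + 9 \cdot 1}{N - 6} = \frac{N + 9}{-6 + N} = \frac{9 + N}{-6 + N}$)
$36401 + t{\left(-221 \right)} = 36401 + \frac{9 - 221}{-6 - 221} = 36401 + \frac{1}{-227} \left(-212\right) = 36401 - - \frac{212}{227} = 36401 + \frac{212}{227} = \frac{8263239}{227}$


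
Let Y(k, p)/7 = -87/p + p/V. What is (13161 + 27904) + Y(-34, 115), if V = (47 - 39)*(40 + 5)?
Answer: 339992867/8280 ≈ 41062.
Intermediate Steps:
V = 360 (V = 8*45 = 360)
Y(k, p) = -609/p + 7*p/360 (Y(k, p) = 7*(-87/p + p/360) = -609/p + 7*p/360)
(13161 + 27904) + Y(-34, 115) = (13161 + 27904) + (-609/115 + (7/360)*115) = 41065 + (-609*1/115 + 161/72) = 41065 + (-609/115 + 161/72) = 41065 - 25333/8280 = 339992867/8280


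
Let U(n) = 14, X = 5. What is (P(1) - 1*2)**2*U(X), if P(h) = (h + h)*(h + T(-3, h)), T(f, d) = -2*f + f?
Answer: 504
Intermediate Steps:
T(f, d) = -f
P(h) = 2*h*(3 + h) (P(h) = (h + h)*(h - 1*(-3)) = (2*h)*(h + 3) = (2*h)*(3 + h) = 2*h*(3 + h))
(P(1) - 1*2)**2*U(X) = (2*1*(3 + 1) - 1*2)**2*14 = (2*1*4 - 2)**2*14 = (8 - 2)**2*14 = 6**2*14 = 36*14 = 504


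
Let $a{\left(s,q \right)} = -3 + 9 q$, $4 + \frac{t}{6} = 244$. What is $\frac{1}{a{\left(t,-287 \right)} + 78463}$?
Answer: $\frac{1}{75877} \approx 1.3179 \cdot 10^{-5}$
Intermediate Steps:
$t = 1440$ ($t = -24 + 6 \cdot 244 = -24 + 1464 = 1440$)
$\frac{1}{a{\left(t,-287 \right)} + 78463} = \frac{1}{\left(-3 + 9 \left(-287\right)\right) + 78463} = \frac{1}{\left(-3 - 2583\right) + 78463} = \frac{1}{-2586 + 78463} = \frac{1}{75877}$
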